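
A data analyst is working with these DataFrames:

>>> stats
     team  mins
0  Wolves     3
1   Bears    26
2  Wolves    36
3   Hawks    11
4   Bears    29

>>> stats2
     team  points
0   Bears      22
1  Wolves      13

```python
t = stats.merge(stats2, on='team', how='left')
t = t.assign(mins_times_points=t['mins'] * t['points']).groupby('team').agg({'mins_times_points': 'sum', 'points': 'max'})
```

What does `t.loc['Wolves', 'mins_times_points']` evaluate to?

merge on 'team' (how='left') → 5 rows:
     team  mins  points
0  Wolves     3    13.0
1   Bears    26    22.0
2  Wolves    36    13.0
3   Hawks    11     NaN
4   Bears    29    22.0
add column mins_times_points = t['mins'] * t['points']:
     team  mins  points  mins_times_points
0  Wolves     3    13.0               39.0
1   Bears    26    22.0              572.0
2  Wolves    36    13.0              468.0
3   Hawks    11     NaN                NaN
4   Bears    29    22.0              638.0
group by team: sum(mins_times_points), max(points):
        mins_times_points  points
team                             
Bears              1210.0    22.0
Hawks                 0.0     NaN
Wolves              507.0    13.0
Reading off the value at row 'Wolves', column 'mins_times_points', we get 507.0.

507.0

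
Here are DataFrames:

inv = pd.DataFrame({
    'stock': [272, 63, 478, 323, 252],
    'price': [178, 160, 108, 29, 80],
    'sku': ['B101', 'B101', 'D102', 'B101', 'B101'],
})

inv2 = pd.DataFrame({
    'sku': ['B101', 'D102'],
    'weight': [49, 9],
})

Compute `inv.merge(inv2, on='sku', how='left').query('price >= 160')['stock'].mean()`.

167.5

merge on 'sku' (how='left') → 5 rows:
   stock  price   sku  weight
0    272    178  B101      49
1     63    160  B101      49
2    478    108  D102       9
3    323     29  B101      49
4    252     80  B101      49
filter rows where price >= 160:
   stock  price   sku  weight
0    272    178  B101      49
1     63    160  B101      49
Finally, mean of column 'stock' = 167.5.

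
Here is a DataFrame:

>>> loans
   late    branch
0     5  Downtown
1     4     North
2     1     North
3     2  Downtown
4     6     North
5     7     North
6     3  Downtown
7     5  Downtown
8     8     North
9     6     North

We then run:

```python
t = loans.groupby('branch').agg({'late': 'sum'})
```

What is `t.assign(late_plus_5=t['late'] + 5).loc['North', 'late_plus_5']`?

group by branch, sum of late:
          late
branch        
Downtown    15
North       32
add column late_plus_5 = t['late'] + 5:
          late  late_plus_5
branch                     
Downtown    15           20
North       32           37
Then the value at row 'North', column 'late_plus_5': 37

37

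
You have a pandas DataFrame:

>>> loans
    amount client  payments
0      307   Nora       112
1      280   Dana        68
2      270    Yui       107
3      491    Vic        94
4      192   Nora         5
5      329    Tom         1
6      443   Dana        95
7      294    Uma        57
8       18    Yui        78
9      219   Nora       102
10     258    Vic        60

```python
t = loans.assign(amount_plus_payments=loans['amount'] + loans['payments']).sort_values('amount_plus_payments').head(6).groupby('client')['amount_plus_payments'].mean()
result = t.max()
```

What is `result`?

348.0

add column amount_plus_payments = loans['amount'] + loans['payments']:
    amount client  payments  amount_plus_payments
0      307   Nora       112                   419
1      280   Dana        68                   348
2      270    Yui       107                   377
3      491    Vic        94                   585
4      192   Nora         5                   197
5      329    Tom         1                   330
6      443   Dana        95                   538
7      294    Uma        57                   351
8       18    Yui        78                    96
9      219   Nora       102                   321
10     258    Vic        60                   318
sort by amount_plus_payments:
    amount client  payments  amount_plus_payments
8       18    Yui        78                    96
4      192   Nora         5                   197
10     258    Vic        60                   318
9      219   Nora       102                   321
5      329    Tom         1                   330
1      280   Dana        68                   348
7      294    Uma        57                   351
2      270    Yui       107                   377
0      307   Nora       112                   419
6      443   Dana        95                   538
3      491    Vic        94                   585
take first 6 rows:
    amount client  payments  amount_plus_payments
8       18    Yui        78                    96
4      192   Nora         5                   197
10     258    Vic        60                   318
9      219   Nora       102                   321
5      329    Tom         1                   330
1      280   Dana        68                   348
group by client, mean of amount_plus_payments:
client
Dana    348.0
Nora    259.0
Tom     330.0
Vic     318.0
Yui      96.0
Name: amount_plus_payments, dtype: float64
max of the resulting series → 348.0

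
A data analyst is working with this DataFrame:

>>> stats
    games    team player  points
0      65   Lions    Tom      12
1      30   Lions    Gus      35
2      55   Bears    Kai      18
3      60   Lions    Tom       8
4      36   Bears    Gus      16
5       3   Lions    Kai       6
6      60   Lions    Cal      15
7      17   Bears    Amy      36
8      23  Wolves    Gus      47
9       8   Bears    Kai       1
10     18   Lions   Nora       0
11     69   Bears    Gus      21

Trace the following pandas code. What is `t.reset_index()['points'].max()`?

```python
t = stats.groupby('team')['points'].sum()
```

group by team, sum of points:
team
Bears     92
Lions     76
Wolves    47
Name: points, dtype: int64
reset_index():
     team  points
0   Bears      92
1   Lions      76
2  Wolves      47
Hence 92.

92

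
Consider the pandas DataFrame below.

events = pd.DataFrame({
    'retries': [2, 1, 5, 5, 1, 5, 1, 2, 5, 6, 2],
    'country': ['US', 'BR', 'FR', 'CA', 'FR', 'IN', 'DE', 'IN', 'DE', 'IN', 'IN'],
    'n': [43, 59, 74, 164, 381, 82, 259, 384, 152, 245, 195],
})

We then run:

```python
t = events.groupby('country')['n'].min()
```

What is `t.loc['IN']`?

82

group by country, min of n:
country
BR     59
CA    164
DE    152
FR     74
IN     82
US     43
Name: n, dtype: int64
Hence 82.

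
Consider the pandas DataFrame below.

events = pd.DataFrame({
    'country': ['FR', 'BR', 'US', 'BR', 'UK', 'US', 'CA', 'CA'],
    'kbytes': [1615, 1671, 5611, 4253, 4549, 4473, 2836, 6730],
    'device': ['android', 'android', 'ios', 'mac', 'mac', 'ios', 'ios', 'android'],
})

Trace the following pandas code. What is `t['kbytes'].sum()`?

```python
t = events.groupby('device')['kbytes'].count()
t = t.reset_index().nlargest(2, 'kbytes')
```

group by device, count of kbytes:
device
android    3
ios        3
mac        2
Name: kbytes, dtype: int64
reset_index():
    device  kbytes
0  android       3
1      ios       3
2      mac       2
take 2 rows with largest kbytes:
    device  kbytes
0  android       3
1      ios       3
Taking the sum of column 'kbytes' gives 6.

6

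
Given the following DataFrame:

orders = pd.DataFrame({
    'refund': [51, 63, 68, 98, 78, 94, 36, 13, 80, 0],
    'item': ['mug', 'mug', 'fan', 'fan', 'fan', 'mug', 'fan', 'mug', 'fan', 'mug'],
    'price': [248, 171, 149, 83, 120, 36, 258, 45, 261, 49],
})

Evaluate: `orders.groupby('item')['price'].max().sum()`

group by item, max of price:
item
fan    261
mug    248
Name: price, dtype: int64
Hence 509.

509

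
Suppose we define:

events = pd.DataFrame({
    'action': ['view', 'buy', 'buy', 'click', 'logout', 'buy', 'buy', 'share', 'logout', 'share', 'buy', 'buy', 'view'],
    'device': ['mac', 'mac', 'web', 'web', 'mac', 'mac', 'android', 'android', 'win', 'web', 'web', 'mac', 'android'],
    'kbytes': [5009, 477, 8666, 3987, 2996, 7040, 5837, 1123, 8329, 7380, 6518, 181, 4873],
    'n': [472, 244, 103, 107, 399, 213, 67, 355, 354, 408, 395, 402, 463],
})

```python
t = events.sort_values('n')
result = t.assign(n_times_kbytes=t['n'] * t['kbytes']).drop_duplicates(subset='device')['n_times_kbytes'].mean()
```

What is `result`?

sort by n:
    action   device  kbytes    n
6      buy  android    5837   67
2      buy      web    8666  103
3    click      web    3987  107
5      buy      mac    7040  213
1      buy      mac     477  244
8   logout      win    8329  354
7    share  android    1123  355
10     buy      web    6518  395
4   logout      mac    2996  399
11     buy      mac     181  402
9    share      web    7380  408
12    view  android    4873  463
0     view      mac    5009  472
add column n_times_kbytes = t['n'] * t['kbytes']:
    action   device  kbytes    n  n_times_kbytes
6      buy  android    5837   67          391079
2      buy      web    8666  103          892598
3    click      web    3987  107          426609
5      buy      mac    7040  213         1499520
1      buy      mac     477  244          116388
8   logout      win    8329  354         2948466
7    share  android    1123  355          398665
10     buy      web    6518  395         2574610
4   logout      mac    2996  399         1195404
11     buy      mac     181  402           72762
9    share      web    7380  408         3011040
12    view  android    4873  463         2256199
0     view      mac    5009  472         2364248
drop duplicate device (keep=first):
   action   device  kbytes    n  n_times_kbytes
6     buy  android    5837   67          391079
2     buy      web    8666  103          892598
5     buy      mac    7040  213         1499520
8  logout      win    8329  354         2948466
Then the mean of column 'n_times_kbytes': 1432915.75

1432915.75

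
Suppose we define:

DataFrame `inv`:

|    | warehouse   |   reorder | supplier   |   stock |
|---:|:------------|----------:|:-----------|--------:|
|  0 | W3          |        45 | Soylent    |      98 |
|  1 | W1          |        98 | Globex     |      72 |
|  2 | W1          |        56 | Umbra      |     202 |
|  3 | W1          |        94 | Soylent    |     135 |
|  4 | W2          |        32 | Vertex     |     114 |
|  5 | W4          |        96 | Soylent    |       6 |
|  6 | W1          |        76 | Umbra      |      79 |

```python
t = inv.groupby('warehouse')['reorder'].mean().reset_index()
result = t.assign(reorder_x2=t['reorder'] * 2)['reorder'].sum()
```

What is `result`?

254.0

group by warehouse, mean of reorder:
warehouse
W1    81.0
W2    32.0
W3    45.0
W4    96.0
Name: reorder, dtype: float64
reset_index():
  warehouse  reorder
0        W1     81.0
1        W2     32.0
2        W3     45.0
3        W4     96.0
add column reorder_x2 = t['reorder'] * 2:
  warehouse  reorder  reorder_x2
0        W1     81.0       162.0
1        W2     32.0        64.0
2        W3     45.0        90.0
3        W4     96.0       192.0
sum of column 'reorder' → 254.0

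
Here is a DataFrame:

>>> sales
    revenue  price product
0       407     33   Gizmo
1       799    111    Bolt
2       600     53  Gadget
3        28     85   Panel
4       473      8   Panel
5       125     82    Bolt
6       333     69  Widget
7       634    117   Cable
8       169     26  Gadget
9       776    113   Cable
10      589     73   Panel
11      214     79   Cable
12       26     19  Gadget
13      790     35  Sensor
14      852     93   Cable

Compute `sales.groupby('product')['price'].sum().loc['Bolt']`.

group by product, sum of price:
product
Bolt      193
Cable     402
Gadget     98
Gizmo      33
Panel     166
Sensor     35
Widget     69
Name: price, dtype: int64

193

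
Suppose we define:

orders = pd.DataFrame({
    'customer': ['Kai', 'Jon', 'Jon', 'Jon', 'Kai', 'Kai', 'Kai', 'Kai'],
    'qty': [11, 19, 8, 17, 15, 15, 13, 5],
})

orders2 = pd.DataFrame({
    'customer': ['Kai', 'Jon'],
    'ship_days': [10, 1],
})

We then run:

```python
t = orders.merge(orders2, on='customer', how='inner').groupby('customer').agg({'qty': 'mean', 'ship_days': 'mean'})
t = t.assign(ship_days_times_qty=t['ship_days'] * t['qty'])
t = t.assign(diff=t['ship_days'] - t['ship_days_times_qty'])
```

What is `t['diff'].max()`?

merge on 'customer' (how='inner') → 8 rows:
  customer  qty  ship_days
0      Kai   11         10
1      Jon   19          1
2      Jon    8          1
3      Jon   17          1
4      Kai   15         10
5      Kai   15         10
6      Kai   13         10
7      Kai    5         10
group by customer: mean(qty), mean(ship_days):
                qty  ship_days
customer                      
Jon       14.666667        1.0
Kai       11.800000       10.0
add column ship_days_times_qty = t['ship_days'] * t['qty']:
                qty  ship_days  ship_days_times_qty
customer                                           
Jon       14.666667        1.0            14.666667
Kai       11.800000       10.0           118.000000
add column diff = t['ship_days'] - t['ship_days_times_qty']:
                qty  ship_days  ship_days_times_qty        diff
customer                                                       
Jon       14.666667        1.0            14.666667  -13.666667
Kai       11.800000       10.0           118.000000 -108.000000
The max of column 'diff' is -13.6666666667.

-13.6666666667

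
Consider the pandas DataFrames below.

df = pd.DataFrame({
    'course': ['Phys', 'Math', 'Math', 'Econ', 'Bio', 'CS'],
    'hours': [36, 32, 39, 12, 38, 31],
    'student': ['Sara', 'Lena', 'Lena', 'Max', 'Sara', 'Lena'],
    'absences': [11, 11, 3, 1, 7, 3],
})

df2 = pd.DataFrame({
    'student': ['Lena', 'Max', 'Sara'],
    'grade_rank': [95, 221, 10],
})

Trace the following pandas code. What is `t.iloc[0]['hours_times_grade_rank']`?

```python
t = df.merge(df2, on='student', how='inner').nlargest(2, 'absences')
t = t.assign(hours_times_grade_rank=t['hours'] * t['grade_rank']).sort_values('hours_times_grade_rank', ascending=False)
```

merge on 'student' (how='inner') → 6 rows:
  course  hours student  absences  grade_rank
0   Phys     36    Sara        11          10
1   Math     32    Lena        11          95
2   Math     39    Lena         3          95
3   Econ     12     Max         1         221
4    Bio     38    Sara         7          10
5     CS     31    Lena         3          95
take 2 rows with largest absences:
  course  hours student  absences  grade_rank
0   Phys     36    Sara        11          10
1   Math     32    Lena        11          95
add column hours_times_grade_rank = t['hours'] * t['grade_rank']:
  course  hours student  absences  grade_rank  hours_times_grade_rank
0   Phys     36    Sara        11          10                     360
1   Math     32    Lena        11          95                    3040
sort by hours_times_grade_rank descending:
  course  hours student  absences  grade_rank  hours_times_grade_rank
1   Math     32    Lena        11          95                    3040
0   Phys     36    Sara        11          10                     360
The value at position 0, column 'hours_times_grade_rank' is 3040.

3040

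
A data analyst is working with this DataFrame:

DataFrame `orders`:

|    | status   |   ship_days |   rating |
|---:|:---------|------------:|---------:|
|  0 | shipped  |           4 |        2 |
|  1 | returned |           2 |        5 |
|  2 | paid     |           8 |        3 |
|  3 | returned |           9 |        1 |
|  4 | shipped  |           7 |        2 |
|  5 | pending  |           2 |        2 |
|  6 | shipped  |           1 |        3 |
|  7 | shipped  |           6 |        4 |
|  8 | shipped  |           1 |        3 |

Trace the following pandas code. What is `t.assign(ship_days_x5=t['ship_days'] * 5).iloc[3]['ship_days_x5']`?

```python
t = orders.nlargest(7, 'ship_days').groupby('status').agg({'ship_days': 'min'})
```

take 7 rows with largest ship_days:
     status  ship_days  rating
3  returned          9       1
2      paid          8       3
4   shipped          7       2
7   shipped          6       4
0   shipped          4       2
1  returned          2       5
5   pending          2       2
group by status, min of ship_days:
          ship_days
status             
paid              8
pending           2
returned          2
shipped           4
add column ship_days_x5 = t['ship_days'] * 5:
          ship_days  ship_days_x5
status                           
paid              8            40
pending           2            10
returned          2            10
shipped           4            20
So iloc[3]['ship_days_x5'] = 20.

20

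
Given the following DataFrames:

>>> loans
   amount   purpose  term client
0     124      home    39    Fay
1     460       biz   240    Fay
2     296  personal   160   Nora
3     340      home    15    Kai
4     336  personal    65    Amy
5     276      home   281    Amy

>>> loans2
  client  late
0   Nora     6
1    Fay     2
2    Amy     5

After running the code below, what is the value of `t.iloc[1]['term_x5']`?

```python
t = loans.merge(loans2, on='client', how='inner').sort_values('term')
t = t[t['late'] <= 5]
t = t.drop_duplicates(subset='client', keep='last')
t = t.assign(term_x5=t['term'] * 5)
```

merge on 'client' (how='inner') → 5 rows:
   amount   purpose  term client  late
0     124      home    39    Fay     2
1     460       biz   240    Fay     2
2     296  personal   160   Nora     6
3     336  personal    65    Amy     5
4     276      home   281    Amy     5
sort by term:
   amount   purpose  term client  late
0     124      home    39    Fay     2
3     336  personal    65    Amy     5
2     296  personal   160   Nora     6
1     460       biz   240    Fay     2
4     276      home   281    Amy     5
filter rows where late <= 5:
   amount   purpose  term client  late
0     124      home    39    Fay     2
3     336  personal    65    Amy     5
1     460       biz   240    Fay     2
4     276      home   281    Amy     5
drop duplicate client (keep=last):
   amount purpose  term client  late
1     460     biz   240    Fay     2
4     276    home   281    Amy     5
add column term_x5 = t['term'] * 5:
   amount purpose  term client  late  term_x5
1     460     biz   240    Fay     2     1200
4     276    home   281    Amy     5     1405
Taking the value at position 1, column 'term_x5' gives 1405.

1405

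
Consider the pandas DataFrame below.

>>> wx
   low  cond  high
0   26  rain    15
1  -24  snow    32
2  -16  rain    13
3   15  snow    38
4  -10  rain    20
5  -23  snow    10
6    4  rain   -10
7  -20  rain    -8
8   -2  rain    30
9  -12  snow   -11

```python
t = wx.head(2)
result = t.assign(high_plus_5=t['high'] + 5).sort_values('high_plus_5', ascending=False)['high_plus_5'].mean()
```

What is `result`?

28.5

take first 2 rows:
   low  cond  high
0   26  rain    15
1  -24  snow    32
add column high_plus_5 = t['high'] + 5:
   low  cond  high  high_plus_5
0   26  rain    15           20
1  -24  snow    32           37
sort by high_plus_5 descending:
   low  cond  high  high_plus_5
1  -24  snow    32           37
0   26  rain    15           20
Taking the mean of column 'high_plus_5' gives 28.5.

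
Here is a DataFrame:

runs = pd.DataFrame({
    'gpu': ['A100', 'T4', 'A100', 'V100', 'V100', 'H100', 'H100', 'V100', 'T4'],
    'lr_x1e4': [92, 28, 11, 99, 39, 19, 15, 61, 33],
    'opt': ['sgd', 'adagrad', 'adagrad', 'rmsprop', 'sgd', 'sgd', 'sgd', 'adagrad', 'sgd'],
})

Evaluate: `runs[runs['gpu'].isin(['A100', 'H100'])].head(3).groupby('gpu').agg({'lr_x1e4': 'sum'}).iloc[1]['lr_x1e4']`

filter rows where gpu in ['A100', 'H100']:
    gpu  lr_x1e4      opt
0  A100       92      sgd
2  A100       11  adagrad
5  H100       19      sgd
6  H100       15      sgd
take first 3 rows:
    gpu  lr_x1e4      opt
0  A100       92      sgd
2  A100       11  adagrad
5  H100       19      sgd
group by gpu, sum of lr_x1e4:
      lr_x1e4
gpu          
A100      103
H100       19
value at position 1, column 'lr_x1e4' → 19

19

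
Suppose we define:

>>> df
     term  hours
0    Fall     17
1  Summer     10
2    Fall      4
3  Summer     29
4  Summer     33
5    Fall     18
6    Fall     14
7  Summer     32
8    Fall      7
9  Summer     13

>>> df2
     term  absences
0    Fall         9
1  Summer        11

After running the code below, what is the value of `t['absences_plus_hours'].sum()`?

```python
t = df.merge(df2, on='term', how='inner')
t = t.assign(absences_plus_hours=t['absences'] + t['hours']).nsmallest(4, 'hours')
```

74

merge on 'term' (how='inner') → 10 rows:
     term  hours  absences
0    Fall     17         9
1  Summer     10        11
2    Fall      4         9
3  Summer     29        11
4  Summer     33        11
5    Fall     18         9
6    Fall     14         9
7  Summer     32        11
8    Fall      7         9
9  Summer     13        11
add column absences_plus_hours = t['absences'] + t['hours']:
     term  hours  absences  absences_plus_hours
0    Fall     17         9                   26
1  Summer     10        11                   21
2    Fall      4         9                   13
3  Summer     29        11                   40
4  Summer     33        11                   44
5    Fall     18         9                   27
6    Fall     14         9                   23
7  Summer     32        11                   43
8    Fall      7         9                   16
9  Summer     13        11                   24
take 4 rows with smallest hours:
     term  hours  absences  absences_plus_hours
2    Fall      4         9                   13
8    Fall      7         9                   16
1  Summer     10        11                   21
9  Summer     13        11                   24
Reading off the sum of column 'absences_plus_hours', we get 74.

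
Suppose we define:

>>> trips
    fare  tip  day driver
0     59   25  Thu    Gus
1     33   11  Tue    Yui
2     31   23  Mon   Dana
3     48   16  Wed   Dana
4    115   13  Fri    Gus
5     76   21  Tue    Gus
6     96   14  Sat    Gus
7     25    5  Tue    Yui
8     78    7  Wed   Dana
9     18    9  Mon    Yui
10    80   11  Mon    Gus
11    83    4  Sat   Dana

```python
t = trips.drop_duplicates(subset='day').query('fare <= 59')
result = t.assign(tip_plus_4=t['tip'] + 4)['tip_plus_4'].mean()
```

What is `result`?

drop duplicate day (keep=first):
   fare  tip  day driver
0    59   25  Thu    Gus
1    33   11  Tue    Yui
2    31   23  Mon   Dana
3    48   16  Wed   Dana
4   115   13  Fri    Gus
6    96   14  Sat    Gus
filter rows where fare <= 59:
   fare  tip  day driver
0    59   25  Thu    Gus
1    33   11  Tue    Yui
2    31   23  Mon   Dana
3    48   16  Wed   Dana
add column tip_plus_4 = t['tip'] + 4:
   fare  tip  day driver  tip_plus_4
0    59   25  Thu    Gus          29
1    33   11  Tue    Yui          15
2    31   23  Mon   Dana          27
3    48   16  Wed   Dana          20
Hence 22.75.

22.75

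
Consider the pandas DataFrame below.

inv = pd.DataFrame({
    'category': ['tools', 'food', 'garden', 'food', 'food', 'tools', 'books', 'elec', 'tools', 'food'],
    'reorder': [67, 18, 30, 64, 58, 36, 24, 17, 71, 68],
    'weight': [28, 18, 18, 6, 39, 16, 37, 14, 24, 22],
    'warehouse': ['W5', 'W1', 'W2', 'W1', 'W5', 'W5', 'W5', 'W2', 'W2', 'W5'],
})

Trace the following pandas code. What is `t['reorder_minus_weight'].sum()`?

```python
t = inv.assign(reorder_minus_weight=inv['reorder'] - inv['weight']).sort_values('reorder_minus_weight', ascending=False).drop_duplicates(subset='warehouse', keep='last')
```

add column reorder_minus_weight = inv['reorder'] - inv['weight']:
  category  reorder  weight warehouse  reorder_minus_weight
0    tools       67      28        W5                    39
1     food       18      18        W1                     0
2   garden       30      18        W2                    12
3     food       64       6        W1                    58
4     food       58      39        W5                    19
5    tools       36      16        W5                    20
6    books       24      37        W5                   -13
7     elec       17      14        W2                     3
8    tools       71      24        W2                    47
9     food       68      22        W5                    46
sort by reorder_minus_weight descending:
  category  reorder  weight warehouse  reorder_minus_weight
3     food       64       6        W1                    58
8    tools       71      24        W2                    47
9     food       68      22        W5                    46
0    tools       67      28        W5                    39
5    tools       36      16        W5                    20
4     food       58      39        W5                    19
2   garden       30      18        W2                    12
7     elec       17      14        W2                     3
1     food       18      18        W1                     0
6    books       24      37        W5                   -13
drop duplicate warehouse (keep=last):
  category  reorder  weight warehouse  reorder_minus_weight
7     elec       17      14        W2                     3
1     food       18      18        W1                     0
6    books       24      37        W5                   -13

-10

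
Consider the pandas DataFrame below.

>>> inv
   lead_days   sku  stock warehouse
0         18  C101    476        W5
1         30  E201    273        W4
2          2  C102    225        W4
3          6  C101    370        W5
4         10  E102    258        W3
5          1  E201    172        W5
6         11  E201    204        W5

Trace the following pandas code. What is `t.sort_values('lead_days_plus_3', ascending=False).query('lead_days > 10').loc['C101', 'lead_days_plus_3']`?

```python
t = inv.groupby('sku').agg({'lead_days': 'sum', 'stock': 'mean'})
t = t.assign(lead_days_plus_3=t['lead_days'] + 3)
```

27

group by sku: sum(lead_days), mean(stock):
      lead_days       stock
sku                        
C101         24  423.000000
C102          2  225.000000
E102         10  258.000000
E201         42  216.333333
add column lead_days_plus_3 = t['lead_days'] + 3:
      lead_days       stock  lead_days_plus_3
sku                                          
C101         24  423.000000                27
C102          2  225.000000                 5
E102         10  258.000000                13
E201         42  216.333333                45
sort by lead_days_plus_3 descending:
      lead_days       stock  lead_days_plus_3
sku                                          
E201         42  216.333333                45
C101         24  423.000000                27
E102         10  258.000000                13
C102          2  225.000000                 5
filter rows where lead_days > 10:
      lead_days       stock  lead_days_plus_3
sku                                          
E201         42  216.333333                45
C101         24  423.000000                27
value at row 'C101', column 'lead_days_plus_3' → 27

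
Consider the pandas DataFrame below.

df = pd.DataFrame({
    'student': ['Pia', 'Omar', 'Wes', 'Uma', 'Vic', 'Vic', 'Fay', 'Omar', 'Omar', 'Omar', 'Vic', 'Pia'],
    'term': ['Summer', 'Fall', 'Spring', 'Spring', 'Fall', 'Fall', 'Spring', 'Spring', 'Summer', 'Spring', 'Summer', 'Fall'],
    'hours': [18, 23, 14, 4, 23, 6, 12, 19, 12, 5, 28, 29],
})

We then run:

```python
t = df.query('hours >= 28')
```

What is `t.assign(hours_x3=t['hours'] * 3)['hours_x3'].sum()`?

171

filter rows where hours >= 28:
   student    term  hours
10     Vic  Summer     28
11     Pia    Fall     29
add column hours_x3 = t['hours'] * 3:
   student    term  hours  hours_x3
10     Vic  Summer     28        84
11     Pia    Fall     29        87
sum of column 'hours_x3' → 171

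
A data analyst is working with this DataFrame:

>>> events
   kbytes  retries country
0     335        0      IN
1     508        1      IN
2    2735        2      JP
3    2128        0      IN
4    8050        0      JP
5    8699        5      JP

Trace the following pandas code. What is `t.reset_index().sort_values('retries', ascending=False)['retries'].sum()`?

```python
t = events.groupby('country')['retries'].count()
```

6

group by country, count of retries:
country
IN    3
JP    3
Name: retries, dtype: int64
reset_index():
  country  retries
0      IN        3
1      JP        3
sort by retries descending:
  country  retries
0      IN        3
1      JP        3
Finally, sum of column 'retries' = 6.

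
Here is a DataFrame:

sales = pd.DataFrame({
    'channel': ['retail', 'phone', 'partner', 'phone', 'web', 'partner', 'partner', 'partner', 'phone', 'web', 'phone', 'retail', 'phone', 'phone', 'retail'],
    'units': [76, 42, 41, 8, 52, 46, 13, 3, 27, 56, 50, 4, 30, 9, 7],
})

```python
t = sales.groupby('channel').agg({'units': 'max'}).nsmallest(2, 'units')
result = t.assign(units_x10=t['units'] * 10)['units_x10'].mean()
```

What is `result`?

480.0

group by channel, max of units:
         units
channel       
partner     46
phone       50
retail      76
web         56
take 2 rows with smallest units:
         units
channel       
partner     46
phone       50
add column units_x10 = t['units'] * 10:
         units  units_x10
channel                  
partner     46        460
phone       50        500
Then the mean of column 'units_x10': 480.0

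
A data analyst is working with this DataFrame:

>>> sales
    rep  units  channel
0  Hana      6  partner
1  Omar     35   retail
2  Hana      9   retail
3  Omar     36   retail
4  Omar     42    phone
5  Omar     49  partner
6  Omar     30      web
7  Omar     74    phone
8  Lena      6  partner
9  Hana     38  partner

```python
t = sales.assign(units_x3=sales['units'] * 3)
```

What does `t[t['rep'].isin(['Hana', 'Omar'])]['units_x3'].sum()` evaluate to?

957

add column units_x3 = sales['units'] * 3:
    rep  units  channel  units_x3
0  Hana      6  partner        18
1  Omar     35   retail       105
2  Hana      9   retail        27
3  Omar     36   retail       108
4  Omar     42    phone       126
5  Omar     49  partner       147
6  Omar     30      web        90
7  Omar     74    phone       222
8  Lena      6  partner        18
9  Hana     38  partner       114
filter rows where rep in ['Hana', 'Omar']:
    rep  units  channel  units_x3
0  Hana      6  partner        18
1  Omar     35   retail       105
2  Hana      9   retail        27
3  Omar     36   retail       108
4  Omar     42    phone       126
5  Omar     49  partner       147
6  Omar     30      web        90
7  Omar     74    phone       222
9  Hana     38  partner       114
sum of column 'units_x3' → 957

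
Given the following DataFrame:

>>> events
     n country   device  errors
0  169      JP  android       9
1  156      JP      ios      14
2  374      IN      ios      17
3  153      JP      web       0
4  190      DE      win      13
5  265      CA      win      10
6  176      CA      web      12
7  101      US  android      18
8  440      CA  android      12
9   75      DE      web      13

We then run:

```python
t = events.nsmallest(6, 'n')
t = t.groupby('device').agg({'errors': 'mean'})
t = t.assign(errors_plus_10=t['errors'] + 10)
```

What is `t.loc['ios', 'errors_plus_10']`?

take 6 rows with smallest n:
     n country   device  errors
9   75      DE      web      13
7  101      US  android      18
3  153      JP      web       0
1  156      JP      ios      14
0  169      JP  android       9
6  176      CA      web      12
group by device, mean of errors:
            errors
device            
android  13.500000
ios      14.000000
web       8.333333
add column errors_plus_10 = t['errors'] + 10:
            errors  errors_plus_10
device                            
android  13.500000       23.500000
ios      14.000000       24.000000
web       8.333333       18.333333

24.0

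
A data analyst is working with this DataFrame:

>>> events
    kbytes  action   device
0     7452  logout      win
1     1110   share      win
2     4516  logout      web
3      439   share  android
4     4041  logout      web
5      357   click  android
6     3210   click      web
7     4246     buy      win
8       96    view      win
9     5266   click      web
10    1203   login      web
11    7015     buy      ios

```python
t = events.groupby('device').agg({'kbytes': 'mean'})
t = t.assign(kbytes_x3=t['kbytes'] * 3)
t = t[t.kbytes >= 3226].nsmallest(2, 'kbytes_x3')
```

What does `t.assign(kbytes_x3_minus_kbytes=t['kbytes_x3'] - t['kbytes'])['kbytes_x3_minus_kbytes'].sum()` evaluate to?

group by device, mean of kbytes:
         kbytes
device         
android   398.0
ios      7015.0
web      3647.2
win      3226.0
add column kbytes_x3 = t['kbytes'] * 3:
         kbytes  kbytes_x3
device                    
android   398.0     1194.0
ios      7015.0    21045.0
web      3647.2    10941.6
win      3226.0     9678.0
filter rows where kbytes >= 3226:
        kbytes  kbytes_x3
device                   
ios     7015.0    21045.0
web     3647.2    10941.6
win     3226.0     9678.0
take 2 rows with smallest kbytes_x3:
        kbytes  kbytes_x3
device                   
win     3226.0     9678.0
web     3647.2    10941.6
add column kbytes_x3_minus_kbytes = t['kbytes_x3'] - t['kbytes']:
        kbytes  kbytes_x3  kbytes_x3_minus_kbytes
device                                           
win     3226.0     9678.0                  6452.0
web     3647.2    10941.6                  7294.4

13746.4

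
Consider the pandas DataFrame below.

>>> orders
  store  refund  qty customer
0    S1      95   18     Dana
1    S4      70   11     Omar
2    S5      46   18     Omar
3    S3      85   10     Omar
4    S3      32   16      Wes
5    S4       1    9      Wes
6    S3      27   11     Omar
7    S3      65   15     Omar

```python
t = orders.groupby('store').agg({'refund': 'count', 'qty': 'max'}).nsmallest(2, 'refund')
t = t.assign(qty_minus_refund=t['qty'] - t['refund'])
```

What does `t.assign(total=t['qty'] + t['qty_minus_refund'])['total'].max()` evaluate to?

group by store: count(refund), max(qty):
       refund  qty
store             
S1          1   18
S3          4   16
S4          2   11
S5          1   18
take 2 rows with smallest refund:
       refund  qty
store             
S1          1   18
S5          1   18
add column qty_minus_refund = t['qty'] - t['refund']:
       refund  qty  qty_minus_refund
store                               
S1          1   18                17
S5          1   18                17
add column total = t['qty'] + t['qty_minus_refund']:
       refund  qty  qty_minus_refund  total
store                                      
S1          1   18                17     35
S5          1   18                17     35

35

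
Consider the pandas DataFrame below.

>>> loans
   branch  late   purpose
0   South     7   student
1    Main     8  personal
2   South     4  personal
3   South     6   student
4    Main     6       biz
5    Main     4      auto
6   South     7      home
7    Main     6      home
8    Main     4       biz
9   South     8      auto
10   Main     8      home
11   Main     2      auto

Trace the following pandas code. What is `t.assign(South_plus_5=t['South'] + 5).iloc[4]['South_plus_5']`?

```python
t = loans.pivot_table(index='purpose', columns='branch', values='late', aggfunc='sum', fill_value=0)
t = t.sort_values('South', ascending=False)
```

5

pivot: rows=purpose, cols=branch, sum(late):
branch    Main  South
purpose              
auto         6      8
biz         10      0
home        14      7
personal     8      4
student      0     13
sort by South descending:
branch    Main  South
purpose              
student      0     13
auto         6      8
home        14      7
personal     8      4
biz         10      0
add column South_plus_5 = t['South'] + 5:
branch    Main  South  South_plus_5
purpose                            
student      0     13            18
auto         6      8            13
home        14      7            12
personal     8      4             9
biz         10      0             5
value at position 4, column 'South_plus_5' → 5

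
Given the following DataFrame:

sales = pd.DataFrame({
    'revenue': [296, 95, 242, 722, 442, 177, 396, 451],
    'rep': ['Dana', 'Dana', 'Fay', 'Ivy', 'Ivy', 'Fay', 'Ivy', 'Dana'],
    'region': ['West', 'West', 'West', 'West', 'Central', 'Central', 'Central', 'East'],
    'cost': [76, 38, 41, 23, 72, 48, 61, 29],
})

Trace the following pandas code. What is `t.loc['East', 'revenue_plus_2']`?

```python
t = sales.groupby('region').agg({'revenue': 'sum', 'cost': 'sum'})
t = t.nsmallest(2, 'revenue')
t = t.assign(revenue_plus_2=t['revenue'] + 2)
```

group by region: sum(revenue), sum(cost):
         revenue  cost
region                
Central     1015   181
East         451    29
West        1355   178
take 2 rows with smallest revenue:
         revenue  cost
region                
East         451    29
Central     1015   181
add column revenue_plus_2 = t['revenue'] + 2:
         revenue  cost  revenue_plus_2
region                                
East         451    29             453
Central     1015   181            1017
Reading off the value at row 'East', column 'revenue_plus_2', we get 453.

453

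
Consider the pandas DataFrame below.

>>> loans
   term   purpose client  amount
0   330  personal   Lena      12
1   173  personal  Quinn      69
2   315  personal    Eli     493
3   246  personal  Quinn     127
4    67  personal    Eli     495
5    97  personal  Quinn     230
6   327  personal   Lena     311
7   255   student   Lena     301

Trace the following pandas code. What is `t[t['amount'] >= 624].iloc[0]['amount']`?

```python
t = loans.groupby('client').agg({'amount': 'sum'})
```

988

group by client, sum of amount:
        amount
client        
Eli        988
Lena       624
Quinn      426
filter rows where amount >= 624:
        amount
client        
Eli        988
Lena       624
Then the value at position 0, column 'amount': 988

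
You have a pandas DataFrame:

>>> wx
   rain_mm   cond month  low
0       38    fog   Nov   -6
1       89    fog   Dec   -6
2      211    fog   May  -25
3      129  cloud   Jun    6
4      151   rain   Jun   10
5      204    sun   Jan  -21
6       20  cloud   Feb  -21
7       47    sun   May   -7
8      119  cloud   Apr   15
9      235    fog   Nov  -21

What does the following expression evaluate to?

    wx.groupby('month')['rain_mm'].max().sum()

group by month, max of rain_mm:
month
Apr    119
Dec     89
Feb     20
Jan    204
Jun    151
May    211
Nov    235
Name: rain_mm, dtype: int64

1029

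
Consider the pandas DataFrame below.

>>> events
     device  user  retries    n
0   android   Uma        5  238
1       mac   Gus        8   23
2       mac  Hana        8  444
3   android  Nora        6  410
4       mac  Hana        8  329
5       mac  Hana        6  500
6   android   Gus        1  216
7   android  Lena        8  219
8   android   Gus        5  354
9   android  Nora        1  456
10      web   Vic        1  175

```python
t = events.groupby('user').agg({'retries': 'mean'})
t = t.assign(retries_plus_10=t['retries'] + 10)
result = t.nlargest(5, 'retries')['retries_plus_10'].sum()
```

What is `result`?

group by user, mean of retries:
       retries
user          
Gus   4.666667
Hana  7.333333
Lena  8.000000
Nora  3.500000
Uma   5.000000
Vic   1.000000
add column retries_plus_10 = t['retries'] + 10:
       retries  retries_plus_10
user                           
Gus   4.666667        14.666667
Hana  7.333333        17.333333
Lena  8.000000        18.000000
Nora  3.500000        13.500000
Uma   5.000000        15.000000
Vic   1.000000        11.000000
take 5 rows with largest retries:
       retries  retries_plus_10
user                           
Lena  8.000000        18.000000
Hana  7.333333        17.333333
Uma   5.000000        15.000000
Gus   4.666667        14.666667
Nora  3.500000        13.500000
sum of column 'retries_plus_10' → 78.5

78.5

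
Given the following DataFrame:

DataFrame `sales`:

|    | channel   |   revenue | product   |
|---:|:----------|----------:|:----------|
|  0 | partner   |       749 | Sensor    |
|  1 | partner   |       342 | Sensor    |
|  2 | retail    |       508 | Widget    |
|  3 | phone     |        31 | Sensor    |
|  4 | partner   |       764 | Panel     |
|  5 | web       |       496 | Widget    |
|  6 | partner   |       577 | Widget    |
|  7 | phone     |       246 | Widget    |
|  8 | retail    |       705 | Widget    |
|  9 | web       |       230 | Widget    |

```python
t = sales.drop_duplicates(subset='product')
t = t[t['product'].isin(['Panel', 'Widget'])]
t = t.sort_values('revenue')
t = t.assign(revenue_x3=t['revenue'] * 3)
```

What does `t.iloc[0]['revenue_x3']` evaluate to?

drop duplicate product (keep=first):
   channel  revenue product
0  partner      749  Sensor
2   retail      508  Widget
4  partner      764   Panel
filter rows where product in ['Panel', 'Widget']:
   channel  revenue product
2   retail      508  Widget
4  partner      764   Panel
sort by revenue:
   channel  revenue product
2   retail      508  Widget
4  partner      764   Panel
add column revenue_x3 = t['revenue'] * 3:
   channel  revenue product  revenue_x3
2   retail      508  Widget        1524
4  partner      764   Panel        2292
The value at position 0, column 'revenue_x3' is 1524.

1524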